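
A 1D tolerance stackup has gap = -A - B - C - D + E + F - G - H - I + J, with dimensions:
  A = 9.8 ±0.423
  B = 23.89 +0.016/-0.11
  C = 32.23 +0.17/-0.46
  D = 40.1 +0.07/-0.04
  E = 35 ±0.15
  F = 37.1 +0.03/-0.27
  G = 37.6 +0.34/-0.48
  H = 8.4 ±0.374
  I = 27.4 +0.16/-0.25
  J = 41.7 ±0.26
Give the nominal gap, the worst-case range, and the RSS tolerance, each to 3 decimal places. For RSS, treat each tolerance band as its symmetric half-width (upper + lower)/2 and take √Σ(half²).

nominal=-65.620 wc=[-67.853,-63.043] rss=0.865

Stack each dimension's contribution:
  -A: nom -9.800 → Σnom=-9.800; wc +0.423/-0.423 → slack +0.423/-0.423; half-tol=0.423, Σhalf²=0.178929
  -B: nom -23.890 → Σnom=-33.690; wc +0.110/-0.016 → slack +0.533/-0.439; half-tol=0.063, Σhalf²=0.182898
  -C: nom -32.230 → Σnom=-65.920; wc +0.460/-0.170 → slack +0.993/-0.609; half-tol=0.315, Σhalf²=0.282123
  -D: nom -40.100 → Σnom=-106.020; wc +0.040/-0.070 → slack +1.033/-0.679; half-tol=0.055, Σhalf²=0.285148
  +E: nom +35.000 → Σnom=-71.020; wc +0.150/-0.150 → slack +1.183/-0.829; half-tol=0.150, Σhalf²=0.307648
  +F: nom +37.100 → Σnom=-33.920; wc +0.030/-0.270 → slack +1.213/-1.099; half-tol=0.150, Σhalf²=0.330148
  -G: nom -37.600 → Σnom=-71.520; wc +0.480/-0.340 → slack +1.693/-1.439; half-tol=0.410, Σhalf²=0.498248
  -H: nom -8.400 → Σnom=-79.920; wc +0.374/-0.374 → slack +2.067/-1.813; half-tol=0.374, Σhalf²=0.638124
  -I: nom -27.400 → Σnom=-107.320; wc +0.250/-0.160 → slack +2.317/-1.973; half-tol=0.205, Σhalf²=0.680149
  +J: nom +41.700 → Σnom=-65.620; wc +0.260/-0.260 → slack +2.577/-2.233; half-tol=0.260, Σhalf²=0.747749
Nominal = -65.620. Worst-case = [-65.620 - 2.233, -65.620 + 2.577] = [-67.853, -63.043]. RSS = √0.747749 = 0.865.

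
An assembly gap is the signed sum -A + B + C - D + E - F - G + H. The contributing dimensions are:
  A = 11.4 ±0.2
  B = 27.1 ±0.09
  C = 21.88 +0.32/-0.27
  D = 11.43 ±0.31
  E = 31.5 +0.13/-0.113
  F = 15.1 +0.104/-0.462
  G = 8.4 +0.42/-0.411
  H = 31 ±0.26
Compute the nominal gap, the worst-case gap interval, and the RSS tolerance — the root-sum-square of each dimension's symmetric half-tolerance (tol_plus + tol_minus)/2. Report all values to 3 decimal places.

nominal=65.150 wc=[63.383,67.333] rss=0.753

Stack each dimension's contribution:
  -A: nom -11.400 → Σnom=-11.400; wc +0.200/-0.200 → slack +0.200/-0.200; half-tol=0.200, Σhalf²=0.040000
  +B: nom +27.100 → Σnom=15.700; wc +0.090/-0.090 → slack +0.290/-0.290; half-tol=0.090, Σhalf²=0.048100
  +C: nom +21.880 → Σnom=37.580; wc +0.320/-0.270 → slack +0.610/-0.560; half-tol=0.295, Σhalf²=0.135125
  -D: nom -11.430 → Σnom=26.150; wc +0.310/-0.310 → slack +0.920/-0.870; half-tol=0.310, Σhalf²=0.231225
  +E: nom +31.500 → Σnom=57.650; wc +0.130/-0.113 → slack +1.050/-0.983; half-tol=0.121, Σhalf²=0.245987
  -F: nom -15.100 → Σnom=42.550; wc +0.462/-0.104 → slack +1.512/-1.087; half-tol=0.283, Σhalf²=0.326076
  -G: nom -8.400 → Σnom=34.150; wc +0.411/-0.420 → slack +1.923/-1.507; half-tol=0.415, Σhalf²=0.498717
  +H: nom +31.000 → Σnom=65.150; wc +0.260/-0.260 → slack +2.183/-1.767; half-tol=0.260, Σhalf²=0.566317
Nominal = 65.150. Worst-case = [65.150 - 1.767, 65.150 + 2.183] = [63.383, 67.333]. RSS = √0.566317 = 0.753.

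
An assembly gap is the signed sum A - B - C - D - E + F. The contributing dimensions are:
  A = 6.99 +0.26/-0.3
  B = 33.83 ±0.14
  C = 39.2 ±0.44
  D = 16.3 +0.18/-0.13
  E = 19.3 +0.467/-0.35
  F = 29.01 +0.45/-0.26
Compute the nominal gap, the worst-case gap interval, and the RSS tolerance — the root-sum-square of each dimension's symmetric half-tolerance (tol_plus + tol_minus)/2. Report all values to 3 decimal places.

Stack each dimension's contribution:
  +A: nom +6.990 → Σnom=6.990; wc +0.260/-0.300 → slack +0.260/-0.300; half-tol=0.280, Σhalf²=0.078400
  -B: nom -33.830 → Σnom=-26.840; wc +0.140/-0.140 → slack +0.400/-0.440; half-tol=0.140, Σhalf²=0.098000
  -C: nom -39.200 → Σnom=-66.040; wc +0.440/-0.440 → slack +0.840/-0.880; half-tol=0.440, Σhalf²=0.291600
  -D: nom -16.300 → Σnom=-82.340; wc +0.130/-0.180 → slack +0.970/-1.060; half-tol=0.155, Σhalf²=0.315625
  -E: nom -19.300 → Σnom=-101.640; wc +0.350/-0.467 → slack +1.320/-1.527; half-tol=0.408, Σhalf²=0.482497
  +F: nom +29.010 → Σnom=-72.630; wc +0.450/-0.260 → slack +1.770/-1.787; half-tol=0.355, Σhalf²=0.608522
Nominal = -72.630. Worst-case = [-72.630 - 1.787, -72.630 + 1.770] = [-74.417, -70.860]. RSS = √0.608522 = 0.780.

nominal=-72.630 wc=[-74.417,-70.860] rss=0.780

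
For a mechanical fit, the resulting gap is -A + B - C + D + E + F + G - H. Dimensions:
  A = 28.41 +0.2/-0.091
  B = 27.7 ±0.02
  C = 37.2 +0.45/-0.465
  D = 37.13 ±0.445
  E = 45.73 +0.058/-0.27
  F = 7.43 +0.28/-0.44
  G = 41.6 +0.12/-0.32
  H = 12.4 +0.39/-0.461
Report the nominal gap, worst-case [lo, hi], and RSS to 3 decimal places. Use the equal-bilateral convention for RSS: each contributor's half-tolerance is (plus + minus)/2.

nominal=81.580 wc=[79.045,83.520] rss=0.903

Stack each dimension's contribution:
  -A: nom -28.410 → Σnom=-28.410; wc +0.091/-0.200 → slack +0.091/-0.200; half-tol=0.146, Σhalf²=0.021170
  +B: nom +27.700 → Σnom=-0.710; wc +0.020/-0.020 → slack +0.111/-0.220; half-tol=0.020, Σhalf²=0.021570
  -C: nom -37.200 → Σnom=-37.910; wc +0.465/-0.450 → slack +0.576/-0.670; half-tol=0.458, Σhalf²=0.230877
  +D: nom +37.130 → Σnom=-0.780; wc +0.445/-0.445 → slack +1.021/-1.115; half-tol=0.445, Σhalf²=0.428902
  +E: nom +45.730 → Σnom=44.950; wc +0.058/-0.270 → slack +1.079/-1.385; half-tol=0.164, Σhalf²=0.455798
  +F: nom +7.430 → Σnom=52.380; wc +0.280/-0.440 → slack +1.359/-1.825; half-tol=0.360, Σhalf²=0.585398
  +G: nom +41.600 → Σnom=93.980; wc +0.120/-0.320 → slack +1.479/-2.145; half-tol=0.220, Σhalf²=0.633798
  -H: nom -12.400 → Σnom=81.580; wc +0.461/-0.390 → slack +1.940/-2.535; half-tol=0.425, Σhalf²=0.814848
Nominal = 81.580. Worst-case = [81.580 - 2.535, 81.580 + 1.940] = [79.045, 83.520]. RSS = √0.814848 = 0.903.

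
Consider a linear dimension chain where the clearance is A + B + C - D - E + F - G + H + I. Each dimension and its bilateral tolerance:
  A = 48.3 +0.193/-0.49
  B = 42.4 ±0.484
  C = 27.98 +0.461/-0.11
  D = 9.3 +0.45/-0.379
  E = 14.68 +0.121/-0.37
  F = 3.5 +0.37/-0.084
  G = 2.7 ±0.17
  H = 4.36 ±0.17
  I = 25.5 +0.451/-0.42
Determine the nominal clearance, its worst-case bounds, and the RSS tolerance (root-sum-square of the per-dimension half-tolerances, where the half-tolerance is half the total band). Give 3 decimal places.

Stack each dimension's contribution:
  +A: nom +48.300 → Σnom=48.300; wc +0.193/-0.490 → slack +0.193/-0.490; half-tol=0.342, Σhalf²=0.116622
  +B: nom +42.400 → Σnom=90.700; wc +0.484/-0.484 → slack +0.677/-0.974; half-tol=0.484, Σhalf²=0.350878
  +C: nom +27.980 → Σnom=118.680; wc +0.461/-0.110 → slack +1.138/-1.084; half-tol=0.286, Σhalf²=0.432389
  -D: nom -9.300 → Σnom=109.380; wc +0.379/-0.450 → slack +1.517/-1.534; half-tol=0.414, Σhalf²=0.604199
  -E: nom -14.680 → Σnom=94.700; wc +0.370/-0.121 → slack +1.887/-1.655; half-tol=0.245, Σhalf²=0.664469
  +F: nom +3.500 → Σnom=98.200; wc +0.370/-0.084 → slack +2.257/-1.739; half-tol=0.227, Σhalf²=0.715998
  -G: nom -2.700 → Σnom=95.500; wc +0.170/-0.170 → slack +2.427/-1.909; half-tol=0.170, Σhalf²=0.744898
  +H: nom +4.360 → Σnom=99.860; wc +0.170/-0.170 → slack +2.597/-2.079; half-tol=0.170, Σhalf²=0.773798
  +I: nom +25.500 → Σnom=125.360; wc +0.451/-0.420 → slack +3.048/-2.499; half-tol=0.435, Σhalf²=0.963458
Nominal = 125.360. Worst-case = [125.360 - 2.499, 125.360 + 3.048] = [122.861, 128.408]. RSS = √0.963458 = 0.982.

nominal=125.360 wc=[122.861,128.408] rss=0.982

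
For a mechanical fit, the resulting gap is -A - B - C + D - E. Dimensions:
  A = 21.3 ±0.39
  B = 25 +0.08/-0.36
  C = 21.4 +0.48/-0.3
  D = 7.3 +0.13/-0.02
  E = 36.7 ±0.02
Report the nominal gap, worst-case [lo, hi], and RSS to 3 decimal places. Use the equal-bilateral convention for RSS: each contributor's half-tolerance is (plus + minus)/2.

Stack each dimension's contribution:
  -A: nom -21.300 → Σnom=-21.300; wc +0.390/-0.390 → slack +0.390/-0.390; half-tol=0.390, Σhalf²=0.152100
  -B: nom -25.000 → Σnom=-46.300; wc +0.360/-0.080 → slack +0.750/-0.470; half-tol=0.220, Σhalf²=0.200500
  -C: nom -21.400 → Σnom=-67.700; wc +0.300/-0.480 → slack +1.050/-0.950; half-tol=0.390, Σhalf²=0.352600
  +D: nom +7.300 → Σnom=-60.400; wc +0.130/-0.020 → slack +1.180/-0.970; half-tol=0.075, Σhalf²=0.358225
  -E: nom -36.700 → Σnom=-97.100; wc +0.020/-0.020 → slack +1.200/-0.990; half-tol=0.020, Σhalf²=0.358625
Nominal = -97.100. Worst-case = [-97.100 - 0.990, -97.100 + 1.200] = [-98.090, -95.900]. RSS = √0.358625 = 0.599.

nominal=-97.100 wc=[-98.090,-95.900] rss=0.599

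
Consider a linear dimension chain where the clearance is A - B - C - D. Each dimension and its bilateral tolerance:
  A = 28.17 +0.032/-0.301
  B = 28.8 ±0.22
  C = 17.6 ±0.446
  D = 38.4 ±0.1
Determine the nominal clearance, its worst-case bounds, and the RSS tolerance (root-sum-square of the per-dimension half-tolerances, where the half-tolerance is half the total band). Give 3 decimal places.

nominal=-56.630 wc=[-57.697,-55.832] rss=0.534

Stack each dimension's contribution:
  +A: nom +28.170 → Σnom=28.170; wc +0.032/-0.301 → slack +0.032/-0.301; half-tol=0.166, Σhalf²=0.027722
  -B: nom -28.800 → Σnom=-0.630; wc +0.220/-0.220 → slack +0.252/-0.521; half-tol=0.220, Σhalf²=0.076122
  -C: nom -17.600 → Σnom=-18.230; wc +0.446/-0.446 → slack +0.698/-0.967; half-tol=0.446, Σhalf²=0.275038
  -D: nom -38.400 → Σnom=-56.630; wc +0.100/-0.100 → slack +0.798/-1.067; half-tol=0.100, Σhalf²=0.285038
Nominal = -56.630. Worst-case = [-56.630 - 1.067, -56.630 + 0.798] = [-57.697, -55.832]. RSS = √0.285038 = 0.534.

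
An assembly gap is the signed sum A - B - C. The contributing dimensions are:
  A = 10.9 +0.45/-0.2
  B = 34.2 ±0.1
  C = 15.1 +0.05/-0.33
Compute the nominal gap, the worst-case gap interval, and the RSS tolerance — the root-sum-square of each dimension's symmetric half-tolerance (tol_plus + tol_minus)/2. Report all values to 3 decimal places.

Stack each dimension's contribution:
  +A: nom +10.900 → Σnom=10.900; wc +0.450/-0.200 → slack +0.450/-0.200; half-tol=0.325, Σhalf²=0.105625
  -B: nom -34.200 → Σnom=-23.300; wc +0.100/-0.100 → slack +0.550/-0.300; half-tol=0.100, Σhalf²=0.115625
  -C: nom -15.100 → Σnom=-38.400; wc +0.330/-0.050 → slack +0.880/-0.350; half-tol=0.190, Σhalf²=0.151725
Nominal = -38.400. Worst-case = [-38.400 - 0.350, -38.400 + 0.880] = [-38.750, -37.520]. RSS = √0.151725 = 0.390.

nominal=-38.400 wc=[-38.750,-37.520] rss=0.390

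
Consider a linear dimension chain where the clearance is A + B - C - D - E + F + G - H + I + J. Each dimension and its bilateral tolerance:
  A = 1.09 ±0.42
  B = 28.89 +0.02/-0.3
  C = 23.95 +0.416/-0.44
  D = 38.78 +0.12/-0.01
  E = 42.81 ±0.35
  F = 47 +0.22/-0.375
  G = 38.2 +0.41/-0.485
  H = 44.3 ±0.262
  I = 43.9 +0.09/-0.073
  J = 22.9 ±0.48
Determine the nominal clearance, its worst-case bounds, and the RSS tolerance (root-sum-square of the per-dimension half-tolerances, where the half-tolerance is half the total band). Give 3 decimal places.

nominal=32.140 wc=[28.859,34.842] rss=1.052

Stack each dimension's contribution:
  +A: nom +1.090 → Σnom=1.090; wc +0.420/-0.420 → slack +0.420/-0.420; half-tol=0.420, Σhalf²=0.176400
  +B: nom +28.890 → Σnom=29.980; wc +0.020/-0.300 → slack +0.440/-0.720; half-tol=0.160, Σhalf²=0.202000
  -C: nom -23.950 → Σnom=6.030; wc +0.440/-0.416 → slack +0.880/-1.136; half-tol=0.428, Σhalf²=0.385184
  -D: nom -38.780 → Σnom=-32.750; wc +0.010/-0.120 → slack +0.890/-1.256; half-tol=0.065, Σhalf²=0.389409
  -E: nom -42.810 → Σnom=-75.560; wc +0.350/-0.350 → slack +1.240/-1.606; half-tol=0.350, Σhalf²=0.511909
  +F: nom +47.000 → Σnom=-28.560; wc +0.220/-0.375 → slack +1.460/-1.981; half-tol=0.297, Σhalf²=0.600415
  +G: nom +38.200 → Σnom=9.640; wc +0.410/-0.485 → slack +1.870/-2.466; half-tol=0.448, Σhalf²=0.800671
  -H: nom -44.300 → Σnom=-34.660; wc +0.262/-0.262 → slack +2.132/-2.728; half-tol=0.262, Σhalf²=0.869316
  +I: nom +43.900 → Σnom=9.240; wc +0.090/-0.073 → slack +2.222/-2.801; half-tol=0.081, Σhalf²=0.875958
  +J: nom +22.900 → Σnom=32.140; wc +0.480/-0.480 → slack +2.702/-3.281; half-tol=0.480, Σhalf²=1.106358
Nominal = 32.140. Worst-case = [32.140 - 3.281, 32.140 + 2.702] = [28.859, 34.842]. RSS = √1.106358 = 1.052.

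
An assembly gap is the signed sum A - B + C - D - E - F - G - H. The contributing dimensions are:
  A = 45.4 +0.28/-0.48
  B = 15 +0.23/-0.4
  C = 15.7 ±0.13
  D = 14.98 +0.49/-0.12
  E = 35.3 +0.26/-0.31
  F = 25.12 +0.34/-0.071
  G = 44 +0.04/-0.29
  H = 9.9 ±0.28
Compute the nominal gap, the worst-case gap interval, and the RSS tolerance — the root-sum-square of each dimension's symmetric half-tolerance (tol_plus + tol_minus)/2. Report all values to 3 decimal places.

Stack each dimension's contribution:
  +A: nom +45.400 → Σnom=45.400; wc +0.280/-0.480 → slack +0.280/-0.480; half-tol=0.380, Σhalf²=0.144400
  -B: nom -15.000 → Σnom=30.400; wc +0.400/-0.230 → slack +0.680/-0.710; half-tol=0.315, Σhalf²=0.243625
  +C: nom +15.700 → Σnom=46.100; wc +0.130/-0.130 → slack +0.810/-0.840; half-tol=0.130, Σhalf²=0.260525
  -D: nom -14.980 → Σnom=31.120; wc +0.120/-0.490 → slack +0.930/-1.330; half-tol=0.305, Σhalf²=0.353550
  -E: nom -35.300 → Σnom=-4.180; wc +0.310/-0.260 → slack +1.240/-1.590; half-tol=0.285, Σhalf²=0.434775
  -F: nom -25.120 → Σnom=-29.300; wc +0.071/-0.340 → slack +1.311/-1.930; half-tol=0.206, Σhalf²=0.477005
  -G: nom -44.000 → Σnom=-73.300; wc +0.290/-0.040 → slack +1.601/-1.970; half-tol=0.165, Σhalf²=0.504230
  -H: nom -9.900 → Σnom=-83.200; wc +0.280/-0.280 → slack +1.881/-2.250; half-tol=0.280, Σhalf²=0.582630
Nominal = -83.200. Worst-case = [-83.200 - 2.250, -83.200 + 1.881] = [-85.450, -81.319]. RSS = √0.582630 = 0.763.

nominal=-83.200 wc=[-85.450,-81.319] rss=0.763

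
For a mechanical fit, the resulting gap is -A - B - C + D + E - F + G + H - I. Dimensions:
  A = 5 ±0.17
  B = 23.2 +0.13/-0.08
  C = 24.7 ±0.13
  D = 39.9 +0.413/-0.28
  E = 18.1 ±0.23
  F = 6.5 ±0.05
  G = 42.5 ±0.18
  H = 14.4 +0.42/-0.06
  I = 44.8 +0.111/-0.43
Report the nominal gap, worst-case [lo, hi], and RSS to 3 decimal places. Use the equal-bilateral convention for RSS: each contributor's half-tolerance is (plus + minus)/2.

Stack each dimension's contribution:
  -A: nom -5.000 → Σnom=-5.000; wc +0.170/-0.170 → slack +0.170/-0.170; half-tol=0.170, Σhalf²=0.028900
  -B: nom -23.200 → Σnom=-28.200; wc +0.080/-0.130 → slack +0.250/-0.300; half-tol=0.105, Σhalf²=0.039925
  -C: nom -24.700 → Σnom=-52.900; wc +0.130/-0.130 → slack +0.380/-0.430; half-tol=0.130, Σhalf²=0.056825
  +D: nom +39.900 → Σnom=-13.000; wc +0.413/-0.280 → slack +0.793/-0.710; half-tol=0.347, Σhalf²=0.176887
  +E: nom +18.100 → Σnom=5.100; wc +0.230/-0.230 → slack +1.023/-0.940; half-tol=0.230, Σhalf²=0.229787
  -F: nom -6.500 → Σnom=-1.400; wc +0.050/-0.050 → slack +1.073/-0.990; half-tol=0.050, Σhalf²=0.232287
  +G: nom +42.500 → Σnom=41.100; wc +0.180/-0.180 → slack +1.253/-1.170; half-tol=0.180, Σhalf²=0.264687
  +H: nom +14.400 → Σnom=55.500; wc +0.420/-0.060 → slack +1.673/-1.230; half-tol=0.240, Σhalf²=0.322287
  -I: nom -44.800 → Σnom=10.700; wc +0.430/-0.111 → slack +2.103/-1.341; half-tol=0.271, Σhalf²=0.395458
Nominal = 10.700. Worst-case = [10.700 - 1.341, 10.700 + 2.103] = [9.359, 12.803]. RSS = √0.395458 = 0.629.

nominal=10.700 wc=[9.359,12.803] rss=0.629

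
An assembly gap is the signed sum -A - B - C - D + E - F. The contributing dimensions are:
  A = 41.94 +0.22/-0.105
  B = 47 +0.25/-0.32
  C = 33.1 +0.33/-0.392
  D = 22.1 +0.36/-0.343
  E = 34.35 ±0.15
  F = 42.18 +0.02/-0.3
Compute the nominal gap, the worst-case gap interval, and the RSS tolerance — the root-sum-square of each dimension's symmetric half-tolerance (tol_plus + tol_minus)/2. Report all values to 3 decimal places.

Stack each dimension's contribution:
  -A: nom -41.940 → Σnom=-41.940; wc +0.105/-0.220 → slack +0.105/-0.220; half-tol=0.163, Σhalf²=0.026406
  -B: nom -47.000 → Σnom=-88.940; wc +0.320/-0.250 → slack +0.425/-0.470; half-tol=0.285, Σhalf²=0.107631
  -C: nom -33.100 → Σnom=-122.040; wc +0.392/-0.330 → slack +0.817/-0.800; half-tol=0.361, Σhalf²=0.237952
  -D: nom -22.100 → Σnom=-144.140; wc +0.343/-0.360 → slack +1.160/-1.160; half-tol=0.352, Σhalf²=0.361505
  +E: nom +34.350 → Σnom=-109.790; wc +0.150/-0.150 → slack +1.310/-1.310; half-tol=0.150, Σhalf²=0.384005
  -F: nom -42.180 → Σnom=-151.970; wc +0.300/-0.020 → slack +1.610/-1.330; half-tol=0.160, Σhalf²=0.409605
Nominal = -151.970. Worst-case = [-151.970 - 1.330, -151.970 + 1.610] = [-153.300, -150.360]. RSS = √0.409605 = 0.640.

nominal=-151.970 wc=[-153.300,-150.360] rss=0.640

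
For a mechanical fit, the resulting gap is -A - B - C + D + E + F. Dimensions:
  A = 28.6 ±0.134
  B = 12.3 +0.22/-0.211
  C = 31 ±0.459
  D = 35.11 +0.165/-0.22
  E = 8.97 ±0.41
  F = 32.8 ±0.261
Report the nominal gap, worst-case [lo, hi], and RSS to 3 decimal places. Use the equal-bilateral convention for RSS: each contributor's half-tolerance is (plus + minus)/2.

Stack each dimension's contribution:
  -A: nom -28.600 → Σnom=-28.600; wc +0.134/-0.134 → slack +0.134/-0.134; half-tol=0.134, Σhalf²=0.017956
  -B: nom -12.300 → Σnom=-40.900; wc +0.211/-0.220 → slack +0.345/-0.354; half-tol=0.215, Σhalf²=0.064396
  -C: nom -31.000 → Σnom=-71.900; wc +0.459/-0.459 → slack +0.804/-0.813; half-tol=0.459, Σhalf²=0.275077
  +D: nom +35.110 → Σnom=-36.790; wc +0.165/-0.220 → slack +0.969/-1.033; half-tol=0.193, Σhalf²=0.312134
  +E: nom +8.970 → Σnom=-27.820; wc +0.410/-0.410 → slack +1.379/-1.443; half-tol=0.410, Σhalf²=0.480233
  +F: nom +32.800 → Σnom=4.980; wc +0.261/-0.261 → slack +1.640/-1.704; half-tol=0.261, Σhalf²=0.548354
Nominal = 4.980. Worst-case = [4.980 - 1.704, 4.980 + 1.640] = [3.276, 6.620]. RSS = √0.548354 = 0.741.

nominal=4.980 wc=[3.276,6.620] rss=0.741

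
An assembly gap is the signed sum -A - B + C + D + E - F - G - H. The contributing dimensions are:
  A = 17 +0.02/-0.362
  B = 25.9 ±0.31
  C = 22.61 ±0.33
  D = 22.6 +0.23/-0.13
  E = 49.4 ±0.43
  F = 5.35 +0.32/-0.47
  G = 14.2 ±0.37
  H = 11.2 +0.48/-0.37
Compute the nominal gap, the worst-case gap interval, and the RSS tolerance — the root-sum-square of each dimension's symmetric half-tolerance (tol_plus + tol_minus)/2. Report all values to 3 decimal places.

nominal=20.960 wc=[18.570,23.832] rss=0.966

Stack each dimension's contribution:
  -A: nom -17.000 → Σnom=-17.000; wc +0.362/-0.020 → slack +0.362/-0.020; half-tol=0.191, Σhalf²=0.036481
  -B: nom -25.900 → Σnom=-42.900; wc +0.310/-0.310 → slack +0.672/-0.330; half-tol=0.310, Σhalf²=0.132581
  +C: nom +22.610 → Σnom=-20.290; wc +0.330/-0.330 → slack +1.002/-0.660; half-tol=0.330, Σhalf²=0.241481
  +D: nom +22.600 → Σnom=2.310; wc +0.230/-0.130 → slack +1.232/-0.790; half-tol=0.180, Σhalf²=0.273881
  +E: nom +49.400 → Σnom=51.710; wc +0.430/-0.430 → slack +1.662/-1.220; half-tol=0.430, Σhalf²=0.458781
  -F: nom -5.350 → Σnom=46.360; wc +0.470/-0.320 → slack +2.132/-1.540; half-tol=0.395, Σhalf²=0.614806
  -G: nom -14.200 → Σnom=32.160; wc +0.370/-0.370 → slack +2.502/-1.910; half-tol=0.370, Σhalf²=0.751706
  -H: nom -11.200 → Σnom=20.960; wc +0.370/-0.480 → slack +2.872/-2.390; half-tol=0.425, Σhalf²=0.932331
Nominal = 20.960. Worst-case = [20.960 - 2.390, 20.960 + 2.872] = [18.570, 23.832]. RSS = √0.932331 = 0.966.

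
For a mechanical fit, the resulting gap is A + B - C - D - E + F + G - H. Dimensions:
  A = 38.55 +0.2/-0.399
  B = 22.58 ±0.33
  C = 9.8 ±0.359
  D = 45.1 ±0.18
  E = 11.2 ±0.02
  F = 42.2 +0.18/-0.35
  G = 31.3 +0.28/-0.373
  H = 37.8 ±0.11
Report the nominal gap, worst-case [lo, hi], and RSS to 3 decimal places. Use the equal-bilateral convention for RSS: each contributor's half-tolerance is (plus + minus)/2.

Stack each dimension's contribution:
  +A: nom +38.550 → Σnom=38.550; wc +0.200/-0.399 → slack +0.200/-0.399; half-tol=0.299, Σhalf²=0.089700
  +B: nom +22.580 → Σnom=61.130; wc +0.330/-0.330 → slack +0.530/-0.729; half-tol=0.330, Σhalf²=0.198600
  -C: nom -9.800 → Σnom=51.330; wc +0.359/-0.359 → slack +0.889/-1.088; half-tol=0.359, Σhalf²=0.327481
  -D: nom -45.100 → Σnom=6.230; wc +0.180/-0.180 → slack +1.069/-1.268; half-tol=0.180, Σhalf²=0.359881
  -E: nom -11.200 → Σnom=-4.970; wc +0.020/-0.020 → slack +1.089/-1.288; half-tol=0.020, Σhalf²=0.360281
  +F: nom +42.200 → Σnom=37.230; wc +0.180/-0.350 → slack +1.269/-1.638; half-tol=0.265, Σhalf²=0.430506
  +G: nom +31.300 → Σnom=68.530; wc +0.280/-0.373 → slack +1.549/-2.011; half-tol=0.327, Σhalf²=0.537108
  -H: nom -37.800 → Σnom=30.730; wc +0.110/-0.110 → slack +1.659/-2.121; half-tol=0.110, Σhalf²=0.549208
Nominal = 30.730. Worst-case = [30.730 - 2.121, 30.730 + 1.659] = [28.609, 32.389]. RSS = √0.549208 = 0.741.

nominal=30.730 wc=[28.609,32.389] rss=0.741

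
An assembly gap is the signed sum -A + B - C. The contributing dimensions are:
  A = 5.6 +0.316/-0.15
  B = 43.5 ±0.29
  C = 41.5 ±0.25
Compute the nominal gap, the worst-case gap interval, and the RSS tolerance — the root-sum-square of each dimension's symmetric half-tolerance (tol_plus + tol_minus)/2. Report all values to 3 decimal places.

Stack each dimension's contribution:
  -A: nom -5.600 → Σnom=-5.600; wc +0.150/-0.316 → slack +0.150/-0.316; half-tol=0.233, Σhalf²=0.054289
  +B: nom +43.500 → Σnom=37.900; wc +0.290/-0.290 → slack +0.440/-0.606; half-tol=0.290, Σhalf²=0.138389
  -C: nom -41.500 → Σnom=-3.600; wc +0.250/-0.250 → slack +0.690/-0.856; half-tol=0.250, Σhalf²=0.200889
Nominal = -3.600. Worst-case = [-3.600 - 0.856, -3.600 + 0.690] = [-4.456, -2.910]. RSS = √0.200889 = 0.448.

nominal=-3.600 wc=[-4.456,-2.910] rss=0.448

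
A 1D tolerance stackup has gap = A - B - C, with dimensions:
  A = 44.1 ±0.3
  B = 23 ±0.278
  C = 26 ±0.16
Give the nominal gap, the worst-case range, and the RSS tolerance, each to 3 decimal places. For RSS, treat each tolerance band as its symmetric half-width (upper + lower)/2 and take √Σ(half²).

Stack each dimension's contribution:
  +A: nom +44.100 → Σnom=44.100; wc +0.300/-0.300 → slack +0.300/-0.300; half-tol=0.300, Σhalf²=0.090000
  -B: nom -23.000 → Σnom=21.100; wc +0.278/-0.278 → slack +0.578/-0.578; half-tol=0.278, Σhalf²=0.167284
  -C: nom -26.000 → Σnom=-4.900; wc +0.160/-0.160 → slack +0.738/-0.738; half-tol=0.160, Σhalf²=0.192884
Nominal = -4.900. Worst-case = [-4.900 - 0.738, -4.900 + 0.738] = [-5.638, -4.162]. RSS = √0.192884 = 0.439.

nominal=-4.900 wc=[-5.638,-4.162] rss=0.439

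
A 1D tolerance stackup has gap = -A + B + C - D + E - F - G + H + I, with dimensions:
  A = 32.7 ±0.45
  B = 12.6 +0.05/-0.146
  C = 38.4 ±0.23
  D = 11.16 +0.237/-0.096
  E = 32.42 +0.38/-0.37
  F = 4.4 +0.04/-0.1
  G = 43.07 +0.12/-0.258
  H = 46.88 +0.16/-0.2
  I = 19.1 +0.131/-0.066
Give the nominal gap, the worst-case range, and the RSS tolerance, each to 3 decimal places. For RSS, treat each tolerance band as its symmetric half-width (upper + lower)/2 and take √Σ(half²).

nominal=58.070 wc=[56.211,59.925] rss=0.718

Stack each dimension's contribution:
  -A: nom -32.700 → Σnom=-32.700; wc +0.450/-0.450 → slack +0.450/-0.450; half-tol=0.450, Σhalf²=0.202500
  +B: nom +12.600 → Σnom=-20.100; wc +0.050/-0.146 → slack +0.500/-0.596; half-tol=0.098, Σhalf²=0.212104
  +C: nom +38.400 → Σnom=18.300; wc +0.230/-0.230 → slack +0.730/-0.826; half-tol=0.230, Σhalf²=0.265004
  -D: nom -11.160 → Σnom=7.140; wc +0.096/-0.237 → slack +0.826/-1.063; half-tol=0.166, Σhalf²=0.292726
  +E: nom +32.420 → Σnom=39.560; wc +0.380/-0.370 → slack +1.206/-1.433; half-tol=0.375, Σhalf²=0.433351
  -F: nom -4.400 → Σnom=35.160; wc +0.100/-0.040 → slack +1.306/-1.473; half-tol=0.070, Σhalf²=0.438251
  -G: nom -43.070 → Σnom=-7.910; wc +0.258/-0.120 → slack +1.564/-1.593; half-tol=0.189, Σhalf²=0.473972
  +H: nom +46.880 → Σnom=38.970; wc +0.160/-0.200 → slack +1.724/-1.793; half-tol=0.180, Σhalf²=0.506372
  +I: nom +19.100 → Σnom=58.070; wc +0.131/-0.066 → slack +1.855/-1.859; half-tol=0.099, Σhalf²=0.516075
Nominal = 58.070. Worst-case = [58.070 - 1.859, 58.070 + 1.855] = [56.211, 59.925]. RSS = √0.516075 = 0.718.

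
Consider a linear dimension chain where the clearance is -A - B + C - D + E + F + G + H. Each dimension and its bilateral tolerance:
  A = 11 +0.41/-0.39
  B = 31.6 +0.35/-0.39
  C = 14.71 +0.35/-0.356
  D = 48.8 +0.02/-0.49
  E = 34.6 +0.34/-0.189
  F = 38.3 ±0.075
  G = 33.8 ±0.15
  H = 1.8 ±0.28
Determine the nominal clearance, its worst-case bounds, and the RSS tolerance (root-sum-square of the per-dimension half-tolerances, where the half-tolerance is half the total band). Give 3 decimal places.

nominal=31.810 wc=[29.980,34.275] rss=0.814

Stack each dimension's contribution:
  -A: nom -11.000 → Σnom=-11.000; wc +0.390/-0.410 → slack +0.390/-0.410; half-tol=0.400, Σhalf²=0.160000
  -B: nom -31.600 → Σnom=-42.600; wc +0.390/-0.350 → slack +0.780/-0.760; half-tol=0.370, Σhalf²=0.296900
  +C: nom +14.710 → Σnom=-27.890; wc +0.350/-0.356 → slack +1.130/-1.116; half-tol=0.353, Σhalf²=0.421509
  -D: nom -48.800 → Σnom=-76.690; wc +0.490/-0.020 → slack +1.620/-1.136; half-tol=0.255, Σhalf²=0.486534
  +E: nom +34.600 → Σnom=-42.090; wc +0.340/-0.189 → slack +1.960/-1.325; half-tol=0.265, Σhalf²=0.556494
  +F: nom +38.300 → Σnom=-3.790; wc +0.075/-0.075 → slack +2.035/-1.400; half-tol=0.075, Σhalf²=0.562119
  +G: nom +33.800 → Σnom=30.010; wc +0.150/-0.150 → slack +2.185/-1.550; half-tol=0.150, Σhalf²=0.584619
  +H: nom +1.800 → Σnom=31.810; wc +0.280/-0.280 → slack +2.465/-1.830; half-tol=0.280, Σhalf²=0.663019
Nominal = 31.810. Worst-case = [31.810 - 1.830, 31.810 + 2.465] = [29.980, 34.275]. RSS = √0.663019 = 0.814.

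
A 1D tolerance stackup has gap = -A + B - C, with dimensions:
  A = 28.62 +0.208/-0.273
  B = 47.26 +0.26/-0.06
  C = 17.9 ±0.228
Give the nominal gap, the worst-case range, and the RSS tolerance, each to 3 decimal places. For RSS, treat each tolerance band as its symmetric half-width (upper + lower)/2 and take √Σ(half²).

Stack each dimension's contribution:
  -A: nom -28.620 → Σnom=-28.620; wc +0.273/-0.208 → slack +0.273/-0.208; half-tol=0.240, Σhalf²=0.057840
  +B: nom +47.260 → Σnom=18.640; wc +0.260/-0.060 → slack +0.533/-0.268; half-tol=0.160, Σhalf²=0.083440
  -C: nom -17.900 → Σnom=0.740; wc +0.228/-0.228 → slack +0.761/-0.496; half-tol=0.228, Σhalf²=0.135424
Nominal = 0.740. Worst-case = [0.740 - 0.496, 0.740 + 0.761] = [0.244, 1.501]. RSS = √0.135424 = 0.368.

nominal=0.740 wc=[0.244,1.501] rss=0.368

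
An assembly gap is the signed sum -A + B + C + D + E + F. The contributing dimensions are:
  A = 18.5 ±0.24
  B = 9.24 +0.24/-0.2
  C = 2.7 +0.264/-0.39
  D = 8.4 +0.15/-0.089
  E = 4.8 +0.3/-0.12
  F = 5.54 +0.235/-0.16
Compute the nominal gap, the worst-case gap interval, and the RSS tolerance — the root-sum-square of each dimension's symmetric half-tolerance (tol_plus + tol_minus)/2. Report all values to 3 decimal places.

nominal=12.180 wc=[10.981,13.609] rss=0.557

Stack each dimension's contribution:
  -A: nom -18.500 → Σnom=-18.500; wc +0.240/-0.240 → slack +0.240/-0.240; half-tol=0.240, Σhalf²=0.057600
  +B: nom +9.240 → Σnom=-9.260; wc +0.240/-0.200 → slack +0.480/-0.440; half-tol=0.220, Σhalf²=0.106000
  +C: nom +2.700 → Σnom=-6.560; wc +0.264/-0.390 → slack +0.744/-0.830; half-tol=0.327, Σhalf²=0.212929
  +D: nom +8.400 → Σnom=1.840; wc +0.150/-0.089 → slack +0.894/-0.919; half-tol=0.119, Σhalf²=0.227209
  +E: nom +4.800 → Σnom=6.640; wc +0.300/-0.120 → slack +1.194/-1.039; half-tol=0.210, Σhalf²=0.271309
  +F: nom +5.540 → Σnom=12.180; wc +0.235/-0.160 → slack +1.429/-1.199; half-tol=0.198, Σhalf²=0.310316
Nominal = 12.180. Worst-case = [12.180 - 1.199, 12.180 + 1.429] = [10.981, 13.609]. RSS = √0.310316 = 0.557.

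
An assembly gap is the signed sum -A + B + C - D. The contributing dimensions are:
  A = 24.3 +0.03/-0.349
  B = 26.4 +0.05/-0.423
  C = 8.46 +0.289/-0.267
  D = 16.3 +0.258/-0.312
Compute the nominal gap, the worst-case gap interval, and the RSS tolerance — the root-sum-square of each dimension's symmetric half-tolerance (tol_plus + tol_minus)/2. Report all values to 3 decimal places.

Stack each dimension's contribution:
  -A: nom -24.300 → Σnom=-24.300; wc +0.349/-0.030 → slack +0.349/-0.030; half-tol=0.190, Σhalf²=0.035910
  +B: nom +26.400 → Σnom=2.100; wc +0.050/-0.423 → slack +0.399/-0.453; half-tol=0.236, Σhalf²=0.091842
  +C: nom +8.460 → Σnom=10.560; wc +0.289/-0.267 → slack +0.688/-0.720; half-tol=0.278, Σhalf²=0.169127
  -D: nom -16.300 → Σnom=-5.740; wc +0.312/-0.258 → slack +1.000/-0.978; half-tol=0.285, Σhalf²=0.250352
Nominal = -5.740. Worst-case = [-5.740 - 0.978, -5.740 + 1.000] = [-6.718, -4.740]. RSS = √0.250352 = 0.500.

nominal=-5.740 wc=[-6.718,-4.740] rss=0.500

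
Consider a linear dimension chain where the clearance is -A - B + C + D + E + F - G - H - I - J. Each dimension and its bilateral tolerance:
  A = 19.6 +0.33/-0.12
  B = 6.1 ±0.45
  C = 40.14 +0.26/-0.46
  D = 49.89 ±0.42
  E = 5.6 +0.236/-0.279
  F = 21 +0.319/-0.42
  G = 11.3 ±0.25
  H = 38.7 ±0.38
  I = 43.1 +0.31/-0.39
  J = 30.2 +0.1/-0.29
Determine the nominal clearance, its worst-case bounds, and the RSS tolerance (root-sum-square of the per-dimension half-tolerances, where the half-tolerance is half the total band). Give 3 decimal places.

nominal=-32.370 wc=[-35.769,-29.255] rss=1.063

Stack each dimension's contribution:
  -A: nom -19.600 → Σnom=-19.600; wc +0.120/-0.330 → slack +0.120/-0.330; half-tol=0.225, Σhalf²=0.050625
  -B: nom -6.100 → Σnom=-25.700; wc +0.450/-0.450 → slack +0.570/-0.780; half-tol=0.450, Σhalf²=0.253125
  +C: nom +40.140 → Σnom=14.440; wc +0.260/-0.460 → slack +0.830/-1.240; half-tol=0.360, Σhalf²=0.382725
  +D: nom +49.890 → Σnom=64.330; wc +0.420/-0.420 → slack +1.250/-1.660; half-tol=0.420, Σhalf²=0.559125
  +E: nom +5.600 → Σnom=69.930; wc +0.236/-0.279 → slack +1.486/-1.939; half-tol=0.258, Σhalf²=0.625431
  +F: nom +21.000 → Σnom=90.930; wc +0.319/-0.420 → slack +1.805/-2.359; half-tol=0.369, Σhalf²=0.761961
  -G: nom -11.300 → Σnom=79.630; wc +0.250/-0.250 → slack +2.055/-2.609; half-tol=0.250, Σhalf²=0.824461
  -H: nom -38.700 → Σnom=40.930; wc +0.380/-0.380 → slack +2.435/-2.989; half-tol=0.380, Σhalf²=0.968861
  -I: nom -43.100 → Σnom=-2.170; wc +0.390/-0.310 → slack +2.825/-3.299; half-tol=0.350, Σhalf²=1.091361
  -J: nom -30.200 → Σnom=-32.370; wc +0.290/-0.100 → slack +3.115/-3.399; half-tol=0.195, Σhalf²=1.129386
Nominal = -32.370. Worst-case = [-32.370 - 3.399, -32.370 + 3.115] = [-35.769, -29.255]. RSS = √1.129386 = 1.063.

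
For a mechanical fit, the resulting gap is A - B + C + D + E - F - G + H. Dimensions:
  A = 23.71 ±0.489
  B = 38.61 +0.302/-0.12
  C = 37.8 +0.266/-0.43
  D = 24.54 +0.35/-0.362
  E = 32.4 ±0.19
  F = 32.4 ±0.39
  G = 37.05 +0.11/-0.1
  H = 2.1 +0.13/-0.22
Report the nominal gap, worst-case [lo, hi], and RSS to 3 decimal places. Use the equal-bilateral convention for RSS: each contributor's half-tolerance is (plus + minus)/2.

Stack each dimension's contribution:
  +A: nom +23.710 → Σnom=23.710; wc +0.489/-0.489 → slack +0.489/-0.489; half-tol=0.489, Σhalf²=0.239121
  -B: nom -38.610 → Σnom=-14.900; wc +0.120/-0.302 → slack +0.609/-0.791; half-tol=0.211, Σhalf²=0.283642
  +C: nom +37.800 → Σnom=22.900; wc +0.266/-0.430 → slack +0.875/-1.221; half-tol=0.348, Σhalf²=0.404746
  +D: nom +24.540 → Σnom=47.440; wc +0.350/-0.362 → slack +1.225/-1.583; half-tol=0.356, Σhalf²=0.531482
  +E: nom +32.400 → Σnom=79.840; wc +0.190/-0.190 → slack +1.415/-1.773; half-tol=0.190, Σhalf²=0.567582
  -F: nom -32.400 → Σnom=47.440; wc +0.390/-0.390 → slack +1.805/-2.163; half-tol=0.390, Σhalf²=0.719682
  -G: nom -37.050 → Σnom=10.390; wc +0.100/-0.110 → slack +1.905/-2.273; half-tol=0.105, Σhalf²=0.730707
  +H: nom +2.100 → Σnom=12.490; wc +0.130/-0.220 → slack +2.035/-2.493; half-tol=0.175, Σhalf²=0.761332
Nominal = 12.490. Worst-case = [12.490 - 2.493, 12.490 + 2.035] = [9.997, 14.525]. RSS = √0.761332 = 0.873.

nominal=12.490 wc=[9.997,14.525] rss=0.873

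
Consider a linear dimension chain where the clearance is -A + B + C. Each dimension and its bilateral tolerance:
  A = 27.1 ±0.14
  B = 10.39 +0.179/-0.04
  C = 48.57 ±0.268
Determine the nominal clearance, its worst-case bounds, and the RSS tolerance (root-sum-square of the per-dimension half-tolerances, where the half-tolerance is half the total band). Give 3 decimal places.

Stack each dimension's contribution:
  -A: nom -27.100 → Σnom=-27.100; wc +0.140/-0.140 → slack +0.140/-0.140; half-tol=0.140, Σhalf²=0.019600
  +B: nom +10.390 → Σnom=-16.710; wc +0.179/-0.040 → slack +0.319/-0.180; half-tol=0.110, Σhalf²=0.031590
  +C: nom +48.570 → Σnom=31.860; wc +0.268/-0.268 → slack +0.587/-0.448; half-tol=0.268, Σhalf²=0.103414
Nominal = 31.860. Worst-case = [31.860 - 0.448, 31.860 + 0.587] = [31.412, 32.447]. RSS = √0.103414 = 0.322.

nominal=31.860 wc=[31.412,32.447] rss=0.322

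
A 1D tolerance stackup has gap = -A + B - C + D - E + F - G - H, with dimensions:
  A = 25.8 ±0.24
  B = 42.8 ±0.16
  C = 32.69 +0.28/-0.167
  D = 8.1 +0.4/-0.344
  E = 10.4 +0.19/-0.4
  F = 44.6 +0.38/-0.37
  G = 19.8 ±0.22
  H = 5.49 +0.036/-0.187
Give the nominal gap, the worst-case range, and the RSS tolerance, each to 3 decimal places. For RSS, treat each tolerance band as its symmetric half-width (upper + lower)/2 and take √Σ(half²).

Stack each dimension's contribution:
  -A: nom -25.800 → Σnom=-25.800; wc +0.240/-0.240 → slack +0.240/-0.240; half-tol=0.240, Σhalf²=0.057600
  +B: nom +42.800 → Σnom=17.000; wc +0.160/-0.160 → slack +0.400/-0.400; half-tol=0.160, Σhalf²=0.083200
  -C: nom -32.690 → Σnom=-15.690; wc +0.167/-0.280 → slack +0.567/-0.680; half-tol=0.224, Σhalf²=0.133152
  +D: nom +8.100 → Σnom=-7.590; wc +0.400/-0.344 → slack +0.967/-1.024; half-tol=0.372, Σhalf²=0.271536
  -E: nom -10.400 → Σnom=-17.990; wc +0.400/-0.190 → slack +1.367/-1.214; half-tol=0.295, Σhalf²=0.358561
  +F: nom +44.600 → Σnom=26.610; wc +0.380/-0.370 → slack +1.747/-1.584; half-tol=0.375, Σhalf²=0.499186
  -G: nom -19.800 → Σnom=6.810; wc +0.220/-0.220 → slack +1.967/-1.804; half-tol=0.220, Σhalf²=0.547586
  -H: nom -5.490 → Σnom=1.320; wc +0.187/-0.036 → slack +2.154/-1.840; half-tol=0.112, Σhalf²=0.560019
Nominal = 1.320. Worst-case = [1.320 - 1.840, 1.320 + 2.154] = [-0.520, 3.474]. RSS = √0.560019 = 0.748.

nominal=1.320 wc=[-0.520,3.474] rss=0.748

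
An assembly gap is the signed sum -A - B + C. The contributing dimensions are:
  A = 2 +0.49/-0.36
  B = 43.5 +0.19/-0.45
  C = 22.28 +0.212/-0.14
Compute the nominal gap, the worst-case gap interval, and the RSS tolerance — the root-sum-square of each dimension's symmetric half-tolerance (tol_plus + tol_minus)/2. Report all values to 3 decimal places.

nominal=-23.220 wc=[-24.040,-22.198] rss=0.560

Stack each dimension's contribution:
  -A: nom -2.000 → Σnom=-2.000; wc +0.360/-0.490 → slack +0.360/-0.490; half-tol=0.425, Σhalf²=0.180625
  -B: nom -43.500 → Σnom=-45.500; wc +0.450/-0.190 → slack +0.810/-0.680; half-tol=0.320, Σhalf²=0.283025
  +C: nom +22.280 → Σnom=-23.220; wc +0.212/-0.140 → slack +1.022/-0.820; half-tol=0.176, Σhalf²=0.314001
Nominal = -23.220. Worst-case = [-23.220 - 0.820, -23.220 + 1.022] = [-24.040, -22.198]. RSS = √0.314001 = 0.560.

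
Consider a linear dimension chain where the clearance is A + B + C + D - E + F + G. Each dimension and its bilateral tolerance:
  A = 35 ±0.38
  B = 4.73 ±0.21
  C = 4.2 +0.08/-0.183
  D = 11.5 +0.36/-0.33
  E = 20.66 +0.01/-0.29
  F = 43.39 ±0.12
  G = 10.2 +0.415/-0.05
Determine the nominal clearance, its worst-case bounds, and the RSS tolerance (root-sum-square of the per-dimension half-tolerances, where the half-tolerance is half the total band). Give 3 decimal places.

nominal=88.360 wc=[87.077,90.215] rss=0.645

Stack each dimension's contribution:
  +A: nom +35.000 → Σnom=35.000; wc +0.380/-0.380 → slack +0.380/-0.380; half-tol=0.380, Σhalf²=0.144400
  +B: nom +4.730 → Σnom=39.730; wc +0.210/-0.210 → slack +0.590/-0.590; half-tol=0.210, Σhalf²=0.188500
  +C: nom +4.200 → Σnom=43.930; wc +0.080/-0.183 → slack +0.670/-0.773; half-tol=0.132, Σhalf²=0.205792
  +D: nom +11.500 → Σnom=55.430; wc +0.360/-0.330 → slack +1.030/-1.103; half-tol=0.345, Σhalf²=0.324817
  -E: nom -20.660 → Σnom=34.770; wc +0.290/-0.010 → slack +1.320/-1.113; half-tol=0.150, Σhalf²=0.347317
  +F: nom +43.390 → Σnom=78.160; wc +0.120/-0.120 → slack +1.440/-1.233; half-tol=0.120, Σhalf²=0.361717
  +G: nom +10.200 → Σnom=88.360; wc +0.415/-0.050 → slack +1.855/-1.283; half-tol=0.232, Σhalf²=0.415774
Nominal = 88.360. Worst-case = [88.360 - 1.283, 88.360 + 1.855] = [87.077, 90.215]. RSS = √0.415774 = 0.645.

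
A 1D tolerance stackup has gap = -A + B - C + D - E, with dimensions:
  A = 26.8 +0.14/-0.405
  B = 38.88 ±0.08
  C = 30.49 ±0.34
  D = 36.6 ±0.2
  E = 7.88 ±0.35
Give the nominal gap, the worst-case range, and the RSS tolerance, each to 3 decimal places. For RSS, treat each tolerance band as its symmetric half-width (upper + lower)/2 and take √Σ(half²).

nominal=10.310 wc=[9.200,11.685] rss=0.599

Stack each dimension's contribution:
  -A: nom -26.800 → Σnom=-26.800; wc +0.405/-0.140 → slack +0.405/-0.140; half-tol=0.273, Σhalf²=0.074256
  +B: nom +38.880 → Σnom=12.080; wc +0.080/-0.080 → slack +0.485/-0.220; half-tol=0.080, Σhalf²=0.080656
  -C: nom -30.490 → Σnom=-18.410; wc +0.340/-0.340 → slack +0.825/-0.560; half-tol=0.340, Σhalf²=0.196256
  +D: nom +36.600 → Σnom=18.190; wc +0.200/-0.200 → slack +1.025/-0.760; half-tol=0.200, Σhalf²=0.236256
  -E: nom -7.880 → Σnom=10.310; wc +0.350/-0.350 → slack +1.375/-1.110; half-tol=0.350, Σhalf²=0.358756
Nominal = 10.310. Worst-case = [10.310 - 1.110, 10.310 + 1.375] = [9.200, 11.685]. RSS = √0.358756 = 0.599.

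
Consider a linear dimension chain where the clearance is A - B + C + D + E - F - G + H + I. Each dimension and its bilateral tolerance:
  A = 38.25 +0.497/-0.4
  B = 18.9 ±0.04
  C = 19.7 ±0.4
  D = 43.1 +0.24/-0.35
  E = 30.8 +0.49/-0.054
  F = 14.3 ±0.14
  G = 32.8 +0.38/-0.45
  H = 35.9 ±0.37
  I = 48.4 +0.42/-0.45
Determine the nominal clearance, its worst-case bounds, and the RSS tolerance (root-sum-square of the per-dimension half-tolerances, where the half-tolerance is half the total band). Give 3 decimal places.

nominal=150.150 wc=[147.566,153.197] rss=1.021

Stack each dimension's contribution:
  +A: nom +38.250 → Σnom=38.250; wc +0.497/-0.400 → slack +0.497/-0.400; half-tol=0.449, Σhalf²=0.201152
  -B: nom -18.900 → Σnom=19.350; wc +0.040/-0.040 → slack +0.537/-0.440; half-tol=0.040, Σhalf²=0.202752
  +C: nom +19.700 → Σnom=39.050; wc +0.400/-0.400 → slack +0.937/-0.840; half-tol=0.400, Σhalf²=0.362752
  +D: nom +43.100 → Σnom=82.150; wc +0.240/-0.350 → slack +1.177/-1.190; half-tol=0.295, Σhalf²=0.449777
  +E: nom +30.800 → Σnom=112.950; wc +0.490/-0.054 → slack +1.667/-1.244; half-tol=0.272, Σhalf²=0.523761
  -F: nom -14.300 → Σnom=98.650; wc +0.140/-0.140 → slack +1.807/-1.384; half-tol=0.140, Σhalf²=0.543361
  -G: nom -32.800 → Σnom=65.850; wc +0.450/-0.380 → slack +2.257/-1.764; half-tol=0.415, Σhalf²=0.715586
  +H: nom +35.900 → Σnom=101.750; wc +0.370/-0.370 → slack +2.627/-2.134; half-tol=0.370, Σhalf²=0.852486
  +I: nom +48.400 → Σnom=150.150; wc +0.420/-0.450 → slack +3.047/-2.584; half-tol=0.435, Σhalf²=1.041711
Nominal = 150.150. Worst-case = [150.150 - 2.584, 150.150 + 3.047] = [147.566, 153.197]. RSS = √1.041711 = 1.021.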